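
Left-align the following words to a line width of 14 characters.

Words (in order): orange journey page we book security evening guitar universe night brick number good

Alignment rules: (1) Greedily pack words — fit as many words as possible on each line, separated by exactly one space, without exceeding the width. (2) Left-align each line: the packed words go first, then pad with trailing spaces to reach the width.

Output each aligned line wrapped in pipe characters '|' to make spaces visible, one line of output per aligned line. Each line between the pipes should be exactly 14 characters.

Answer: |orange journey|
|page we book  |
|security      |
|evening guitar|
|universe night|
|brick number  |
|good          |

Derivation:
Line 1: ['orange', 'journey'] (min_width=14, slack=0)
Line 2: ['page', 'we', 'book'] (min_width=12, slack=2)
Line 3: ['security'] (min_width=8, slack=6)
Line 4: ['evening', 'guitar'] (min_width=14, slack=0)
Line 5: ['universe', 'night'] (min_width=14, slack=0)
Line 6: ['brick', 'number'] (min_width=12, slack=2)
Line 7: ['good'] (min_width=4, slack=10)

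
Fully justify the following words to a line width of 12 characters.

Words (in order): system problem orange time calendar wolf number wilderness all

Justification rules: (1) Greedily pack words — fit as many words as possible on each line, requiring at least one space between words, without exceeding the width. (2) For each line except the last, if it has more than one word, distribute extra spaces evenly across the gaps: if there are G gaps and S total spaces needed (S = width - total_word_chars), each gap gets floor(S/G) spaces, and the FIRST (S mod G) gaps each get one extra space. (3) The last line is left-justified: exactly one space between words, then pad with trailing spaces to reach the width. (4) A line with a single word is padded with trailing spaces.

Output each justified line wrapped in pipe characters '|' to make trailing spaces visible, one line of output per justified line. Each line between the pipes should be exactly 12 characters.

Line 1: ['system'] (min_width=6, slack=6)
Line 2: ['problem'] (min_width=7, slack=5)
Line 3: ['orange', 'time'] (min_width=11, slack=1)
Line 4: ['calendar'] (min_width=8, slack=4)
Line 5: ['wolf', 'number'] (min_width=11, slack=1)
Line 6: ['wilderness'] (min_width=10, slack=2)
Line 7: ['all'] (min_width=3, slack=9)

Answer: |system      |
|problem     |
|orange  time|
|calendar    |
|wolf  number|
|wilderness  |
|all         |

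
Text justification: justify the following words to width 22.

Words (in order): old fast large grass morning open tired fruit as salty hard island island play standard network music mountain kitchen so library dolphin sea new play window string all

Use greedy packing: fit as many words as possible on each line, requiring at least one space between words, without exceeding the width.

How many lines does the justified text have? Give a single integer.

Answer: 9

Derivation:
Line 1: ['old', 'fast', 'large', 'grass'] (min_width=20, slack=2)
Line 2: ['morning', 'open', 'tired'] (min_width=18, slack=4)
Line 3: ['fruit', 'as', 'salty', 'hard'] (min_width=19, slack=3)
Line 4: ['island', 'island', 'play'] (min_width=18, slack=4)
Line 5: ['standard', 'network', 'music'] (min_width=22, slack=0)
Line 6: ['mountain', 'kitchen', 'so'] (min_width=19, slack=3)
Line 7: ['library', 'dolphin', 'sea'] (min_width=19, slack=3)
Line 8: ['new', 'play', 'window', 'string'] (min_width=22, slack=0)
Line 9: ['all'] (min_width=3, slack=19)
Total lines: 9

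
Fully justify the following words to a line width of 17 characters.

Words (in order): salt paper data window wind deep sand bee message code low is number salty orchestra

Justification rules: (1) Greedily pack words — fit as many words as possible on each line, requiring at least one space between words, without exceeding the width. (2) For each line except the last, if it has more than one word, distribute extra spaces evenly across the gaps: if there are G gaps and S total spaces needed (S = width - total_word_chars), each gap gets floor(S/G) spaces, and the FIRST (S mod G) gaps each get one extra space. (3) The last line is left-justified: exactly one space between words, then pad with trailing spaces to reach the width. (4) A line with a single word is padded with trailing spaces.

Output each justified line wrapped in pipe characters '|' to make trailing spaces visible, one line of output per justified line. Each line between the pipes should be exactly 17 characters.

Answer: |salt  paper  data|
|window  wind deep|
|sand  bee message|
|code    low    is|
|number      salty|
|orchestra        |

Derivation:
Line 1: ['salt', 'paper', 'data'] (min_width=15, slack=2)
Line 2: ['window', 'wind', 'deep'] (min_width=16, slack=1)
Line 3: ['sand', 'bee', 'message'] (min_width=16, slack=1)
Line 4: ['code', 'low', 'is'] (min_width=11, slack=6)
Line 5: ['number', 'salty'] (min_width=12, slack=5)
Line 6: ['orchestra'] (min_width=9, slack=8)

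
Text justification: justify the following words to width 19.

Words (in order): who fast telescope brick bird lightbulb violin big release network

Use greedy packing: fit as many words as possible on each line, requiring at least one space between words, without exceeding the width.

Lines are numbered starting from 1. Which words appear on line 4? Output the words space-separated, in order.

Line 1: ['who', 'fast', 'telescope'] (min_width=18, slack=1)
Line 2: ['brick', 'bird'] (min_width=10, slack=9)
Line 3: ['lightbulb', 'violin'] (min_width=16, slack=3)
Line 4: ['big', 'release', 'network'] (min_width=19, slack=0)

Answer: big release network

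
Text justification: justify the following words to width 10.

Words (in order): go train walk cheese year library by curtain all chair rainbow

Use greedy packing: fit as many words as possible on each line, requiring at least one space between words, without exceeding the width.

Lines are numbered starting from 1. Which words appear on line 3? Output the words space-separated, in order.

Answer: cheese

Derivation:
Line 1: ['go', 'train'] (min_width=8, slack=2)
Line 2: ['walk'] (min_width=4, slack=6)
Line 3: ['cheese'] (min_width=6, slack=4)
Line 4: ['year'] (min_width=4, slack=6)
Line 5: ['library', 'by'] (min_width=10, slack=0)
Line 6: ['curtain'] (min_width=7, slack=3)
Line 7: ['all', 'chair'] (min_width=9, slack=1)
Line 8: ['rainbow'] (min_width=7, slack=3)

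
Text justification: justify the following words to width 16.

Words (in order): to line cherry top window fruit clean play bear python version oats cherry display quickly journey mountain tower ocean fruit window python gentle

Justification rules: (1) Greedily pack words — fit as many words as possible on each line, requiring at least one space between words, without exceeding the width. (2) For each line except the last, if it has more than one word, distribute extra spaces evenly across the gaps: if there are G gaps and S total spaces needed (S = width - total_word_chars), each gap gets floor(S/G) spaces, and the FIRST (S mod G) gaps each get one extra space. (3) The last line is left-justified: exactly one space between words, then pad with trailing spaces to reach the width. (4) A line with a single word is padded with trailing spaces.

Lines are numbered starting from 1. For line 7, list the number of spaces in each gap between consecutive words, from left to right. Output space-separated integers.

Answer: 1

Derivation:
Line 1: ['to', 'line', 'cherry'] (min_width=14, slack=2)
Line 2: ['top', 'window', 'fruit'] (min_width=16, slack=0)
Line 3: ['clean', 'play', 'bear'] (min_width=15, slack=1)
Line 4: ['python', 'version'] (min_width=14, slack=2)
Line 5: ['oats', 'cherry'] (min_width=11, slack=5)
Line 6: ['display', 'quickly'] (min_width=15, slack=1)
Line 7: ['journey', 'mountain'] (min_width=16, slack=0)
Line 8: ['tower', 'ocean'] (min_width=11, slack=5)
Line 9: ['fruit', 'window'] (min_width=12, slack=4)
Line 10: ['python', 'gentle'] (min_width=13, slack=3)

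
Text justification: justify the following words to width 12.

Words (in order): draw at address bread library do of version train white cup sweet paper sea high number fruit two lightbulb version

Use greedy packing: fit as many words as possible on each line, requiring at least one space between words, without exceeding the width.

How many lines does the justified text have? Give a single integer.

Answer: 12

Derivation:
Line 1: ['draw', 'at'] (min_width=7, slack=5)
Line 2: ['address'] (min_width=7, slack=5)
Line 3: ['bread'] (min_width=5, slack=7)
Line 4: ['library', 'do'] (min_width=10, slack=2)
Line 5: ['of', 'version'] (min_width=10, slack=2)
Line 6: ['train', 'white'] (min_width=11, slack=1)
Line 7: ['cup', 'sweet'] (min_width=9, slack=3)
Line 8: ['paper', 'sea'] (min_width=9, slack=3)
Line 9: ['high', 'number'] (min_width=11, slack=1)
Line 10: ['fruit', 'two'] (min_width=9, slack=3)
Line 11: ['lightbulb'] (min_width=9, slack=3)
Line 12: ['version'] (min_width=7, slack=5)
Total lines: 12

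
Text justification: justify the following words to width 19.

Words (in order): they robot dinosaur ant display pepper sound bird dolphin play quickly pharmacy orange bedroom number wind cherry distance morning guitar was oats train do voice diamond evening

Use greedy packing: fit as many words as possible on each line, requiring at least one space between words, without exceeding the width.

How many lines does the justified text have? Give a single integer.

Answer: 10

Derivation:
Line 1: ['they', 'robot', 'dinosaur'] (min_width=19, slack=0)
Line 2: ['ant', 'display', 'pepper'] (min_width=18, slack=1)
Line 3: ['sound', 'bird', 'dolphin'] (min_width=18, slack=1)
Line 4: ['play', 'quickly'] (min_width=12, slack=7)
Line 5: ['pharmacy', 'orange'] (min_width=15, slack=4)
Line 6: ['bedroom', 'number', 'wind'] (min_width=19, slack=0)
Line 7: ['cherry', 'distance'] (min_width=15, slack=4)
Line 8: ['morning', 'guitar', 'was'] (min_width=18, slack=1)
Line 9: ['oats', 'train', 'do', 'voice'] (min_width=19, slack=0)
Line 10: ['diamond', 'evening'] (min_width=15, slack=4)
Total lines: 10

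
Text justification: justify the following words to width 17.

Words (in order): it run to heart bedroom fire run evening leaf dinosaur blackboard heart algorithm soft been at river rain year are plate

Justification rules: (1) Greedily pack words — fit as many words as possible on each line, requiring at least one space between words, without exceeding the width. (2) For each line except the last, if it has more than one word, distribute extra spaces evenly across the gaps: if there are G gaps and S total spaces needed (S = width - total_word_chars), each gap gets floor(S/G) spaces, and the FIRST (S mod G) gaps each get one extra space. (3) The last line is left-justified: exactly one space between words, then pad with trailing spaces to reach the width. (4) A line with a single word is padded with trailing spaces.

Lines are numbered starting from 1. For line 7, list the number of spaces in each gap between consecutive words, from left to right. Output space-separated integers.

Answer: 3 3

Derivation:
Line 1: ['it', 'run', 'to', 'heart'] (min_width=15, slack=2)
Line 2: ['bedroom', 'fire', 'run'] (min_width=16, slack=1)
Line 3: ['evening', 'leaf'] (min_width=12, slack=5)
Line 4: ['dinosaur'] (min_width=8, slack=9)
Line 5: ['blackboard', 'heart'] (min_width=16, slack=1)
Line 6: ['algorithm', 'soft'] (min_width=14, slack=3)
Line 7: ['been', 'at', 'river'] (min_width=13, slack=4)
Line 8: ['rain', 'year', 'are'] (min_width=13, slack=4)
Line 9: ['plate'] (min_width=5, slack=12)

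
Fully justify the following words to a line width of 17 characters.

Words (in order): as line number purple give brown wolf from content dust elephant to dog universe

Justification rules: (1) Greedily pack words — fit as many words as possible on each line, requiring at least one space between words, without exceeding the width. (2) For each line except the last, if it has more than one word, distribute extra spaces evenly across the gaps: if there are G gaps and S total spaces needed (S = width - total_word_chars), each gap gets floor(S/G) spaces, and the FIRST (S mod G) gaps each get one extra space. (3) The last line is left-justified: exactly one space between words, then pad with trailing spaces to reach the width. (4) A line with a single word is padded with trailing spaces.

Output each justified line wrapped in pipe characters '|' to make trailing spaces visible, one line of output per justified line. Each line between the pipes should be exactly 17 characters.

Line 1: ['as', 'line', 'number'] (min_width=14, slack=3)
Line 2: ['purple', 'give', 'brown'] (min_width=17, slack=0)
Line 3: ['wolf', 'from', 'content'] (min_width=17, slack=0)
Line 4: ['dust', 'elephant', 'to'] (min_width=16, slack=1)
Line 5: ['dog', 'universe'] (min_width=12, slack=5)

Answer: |as   line  number|
|purple give brown|
|wolf from content|
|dust  elephant to|
|dog universe     |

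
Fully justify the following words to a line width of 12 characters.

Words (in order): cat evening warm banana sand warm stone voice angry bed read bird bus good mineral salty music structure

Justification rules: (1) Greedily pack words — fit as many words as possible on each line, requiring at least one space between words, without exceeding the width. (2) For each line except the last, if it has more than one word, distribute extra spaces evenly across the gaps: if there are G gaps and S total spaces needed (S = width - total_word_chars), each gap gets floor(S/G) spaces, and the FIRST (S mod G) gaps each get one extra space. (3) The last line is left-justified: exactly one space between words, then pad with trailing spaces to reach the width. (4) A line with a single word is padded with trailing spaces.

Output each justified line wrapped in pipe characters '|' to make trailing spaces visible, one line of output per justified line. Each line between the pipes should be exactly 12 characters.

Answer: |cat  evening|
|warm  banana|
|sand    warm|
|stone  voice|
|angry    bed|
|read    bird|
|bus     good|
|mineral     |
|salty  music|
|structure   |

Derivation:
Line 1: ['cat', 'evening'] (min_width=11, slack=1)
Line 2: ['warm', 'banana'] (min_width=11, slack=1)
Line 3: ['sand', 'warm'] (min_width=9, slack=3)
Line 4: ['stone', 'voice'] (min_width=11, slack=1)
Line 5: ['angry', 'bed'] (min_width=9, slack=3)
Line 6: ['read', 'bird'] (min_width=9, slack=3)
Line 7: ['bus', 'good'] (min_width=8, slack=4)
Line 8: ['mineral'] (min_width=7, slack=5)
Line 9: ['salty', 'music'] (min_width=11, slack=1)
Line 10: ['structure'] (min_width=9, slack=3)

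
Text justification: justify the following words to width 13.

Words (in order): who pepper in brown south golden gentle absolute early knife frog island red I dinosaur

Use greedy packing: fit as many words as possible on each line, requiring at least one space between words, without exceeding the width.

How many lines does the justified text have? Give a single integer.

Answer: 8

Derivation:
Line 1: ['who', 'pepper', 'in'] (min_width=13, slack=0)
Line 2: ['brown', 'south'] (min_width=11, slack=2)
Line 3: ['golden', 'gentle'] (min_width=13, slack=0)
Line 4: ['absolute'] (min_width=8, slack=5)
Line 5: ['early', 'knife'] (min_width=11, slack=2)
Line 6: ['frog', 'island'] (min_width=11, slack=2)
Line 7: ['red', 'I'] (min_width=5, slack=8)
Line 8: ['dinosaur'] (min_width=8, slack=5)
Total lines: 8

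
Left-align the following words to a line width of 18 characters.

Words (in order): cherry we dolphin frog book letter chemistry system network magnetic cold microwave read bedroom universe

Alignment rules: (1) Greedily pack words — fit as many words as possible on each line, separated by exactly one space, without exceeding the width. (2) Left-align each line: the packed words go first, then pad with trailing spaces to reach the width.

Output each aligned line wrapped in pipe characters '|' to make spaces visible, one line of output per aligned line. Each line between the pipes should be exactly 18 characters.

Line 1: ['cherry', 'we', 'dolphin'] (min_width=17, slack=1)
Line 2: ['frog', 'book', 'letter'] (min_width=16, slack=2)
Line 3: ['chemistry', 'system'] (min_width=16, slack=2)
Line 4: ['network', 'magnetic'] (min_width=16, slack=2)
Line 5: ['cold', 'microwave'] (min_width=14, slack=4)
Line 6: ['read', 'bedroom'] (min_width=12, slack=6)
Line 7: ['universe'] (min_width=8, slack=10)

Answer: |cherry we dolphin |
|frog book letter  |
|chemistry system  |
|network magnetic  |
|cold microwave    |
|read bedroom      |
|universe          |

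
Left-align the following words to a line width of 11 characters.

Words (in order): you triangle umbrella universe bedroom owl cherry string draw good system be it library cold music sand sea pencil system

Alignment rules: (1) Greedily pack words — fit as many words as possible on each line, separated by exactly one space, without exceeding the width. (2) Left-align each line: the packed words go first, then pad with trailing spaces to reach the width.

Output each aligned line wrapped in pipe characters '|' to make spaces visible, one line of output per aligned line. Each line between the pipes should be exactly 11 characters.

Line 1: ['you'] (min_width=3, slack=8)
Line 2: ['triangle'] (min_width=8, slack=3)
Line 3: ['umbrella'] (min_width=8, slack=3)
Line 4: ['universe'] (min_width=8, slack=3)
Line 5: ['bedroom', 'owl'] (min_width=11, slack=0)
Line 6: ['cherry'] (min_width=6, slack=5)
Line 7: ['string', 'draw'] (min_width=11, slack=0)
Line 8: ['good', 'system'] (min_width=11, slack=0)
Line 9: ['be', 'it'] (min_width=5, slack=6)
Line 10: ['library'] (min_width=7, slack=4)
Line 11: ['cold', 'music'] (min_width=10, slack=1)
Line 12: ['sand', 'sea'] (min_width=8, slack=3)
Line 13: ['pencil'] (min_width=6, slack=5)
Line 14: ['system'] (min_width=6, slack=5)

Answer: |you        |
|triangle   |
|umbrella   |
|universe   |
|bedroom owl|
|cherry     |
|string draw|
|good system|
|be it      |
|library    |
|cold music |
|sand sea   |
|pencil     |
|system     |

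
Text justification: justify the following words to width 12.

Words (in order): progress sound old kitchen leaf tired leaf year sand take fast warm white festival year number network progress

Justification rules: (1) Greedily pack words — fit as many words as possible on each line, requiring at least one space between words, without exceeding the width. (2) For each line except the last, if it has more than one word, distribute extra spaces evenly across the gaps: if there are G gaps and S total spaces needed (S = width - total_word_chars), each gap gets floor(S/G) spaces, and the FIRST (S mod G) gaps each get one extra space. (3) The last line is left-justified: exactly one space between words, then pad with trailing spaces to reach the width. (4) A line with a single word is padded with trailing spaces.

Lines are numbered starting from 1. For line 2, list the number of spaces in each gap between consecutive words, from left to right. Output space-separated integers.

Answer: 4

Derivation:
Line 1: ['progress'] (min_width=8, slack=4)
Line 2: ['sound', 'old'] (min_width=9, slack=3)
Line 3: ['kitchen', 'leaf'] (min_width=12, slack=0)
Line 4: ['tired', 'leaf'] (min_width=10, slack=2)
Line 5: ['year', 'sand'] (min_width=9, slack=3)
Line 6: ['take', 'fast'] (min_width=9, slack=3)
Line 7: ['warm', 'white'] (min_width=10, slack=2)
Line 8: ['festival'] (min_width=8, slack=4)
Line 9: ['year', 'number'] (min_width=11, slack=1)
Line 10: ['network'] (min_width=7, slack=5)
Line 11: ['progress'] (min_width=8, slack=4)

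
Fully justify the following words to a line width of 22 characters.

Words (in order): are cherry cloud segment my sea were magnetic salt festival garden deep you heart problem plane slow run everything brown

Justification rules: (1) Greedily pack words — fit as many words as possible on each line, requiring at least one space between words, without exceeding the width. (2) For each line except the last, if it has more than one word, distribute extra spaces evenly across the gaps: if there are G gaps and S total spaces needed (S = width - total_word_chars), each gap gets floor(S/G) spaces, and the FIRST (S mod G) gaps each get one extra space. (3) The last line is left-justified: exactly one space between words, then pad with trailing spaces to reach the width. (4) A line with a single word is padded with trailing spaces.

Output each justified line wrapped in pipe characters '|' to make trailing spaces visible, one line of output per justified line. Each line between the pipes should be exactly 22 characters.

Answer: |are    cherry    cloud|
|segment  my  sea  were|
|magnetic salt festival|
|garden  deep you heart|
|problem plane slow run|
|everything brown      |

Derivation:
Line 1: ['are', 'cherry', 'cloud'] (min_width=16, slack=6)
Line 2: ['segment', 'my', 'sea', 'were'] (min_width=19, slack=3)
Line 3: ['magnetic', 'salt', 'festival'] (min_width=22, slack=0)
Line 4: ['garden', 'deep', 'you', 'heart'] (min_width=21, slack=1)
Line 5: ['problem', 'plane', 'slow', 'run'] (min_width=22, slack=0)
Line 6: ['everything', 'brown'] (min_width=16, slack=6)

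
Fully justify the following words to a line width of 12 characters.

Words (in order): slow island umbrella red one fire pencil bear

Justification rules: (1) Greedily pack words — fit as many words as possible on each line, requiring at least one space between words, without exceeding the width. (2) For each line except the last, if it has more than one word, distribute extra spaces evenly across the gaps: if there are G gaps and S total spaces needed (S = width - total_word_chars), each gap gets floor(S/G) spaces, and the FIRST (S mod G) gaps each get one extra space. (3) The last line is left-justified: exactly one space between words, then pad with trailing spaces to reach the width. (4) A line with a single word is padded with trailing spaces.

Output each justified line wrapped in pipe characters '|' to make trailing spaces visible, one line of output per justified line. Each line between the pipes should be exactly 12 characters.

Answer: |slow  island|
|umbrella red|
|one     fire|
|pencil bear |

Derivation:
Line 1: ['slow', 'island'] (min_width=11, slack=1)
Line 2: ['umbrella', 'red'] (min_width=12, slack=0)
Line 3: ['one', 'fire'] (min_width=8, slack=4)
Line 4: ['pencil', 'bear'] (min_width=11, slack=1)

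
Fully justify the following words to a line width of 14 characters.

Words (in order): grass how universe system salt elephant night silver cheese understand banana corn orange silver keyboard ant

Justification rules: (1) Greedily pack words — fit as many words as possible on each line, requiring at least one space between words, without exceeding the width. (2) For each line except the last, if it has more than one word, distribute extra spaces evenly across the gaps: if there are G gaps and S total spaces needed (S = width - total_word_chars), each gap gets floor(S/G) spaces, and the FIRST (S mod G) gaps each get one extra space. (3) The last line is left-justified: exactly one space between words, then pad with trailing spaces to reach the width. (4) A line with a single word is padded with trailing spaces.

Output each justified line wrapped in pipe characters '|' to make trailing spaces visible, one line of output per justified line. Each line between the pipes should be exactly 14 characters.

Line 1: ['grass', 'how'] (min_width=9, slack=5)
Line 2: ['universe'] (min_width=8, slack=6)
Line 3: ['system', 'salt'] (min_width=11, slack=3)
Line 4: ['elephant', 'night'] (min_width=14, slack=0)
Line 5: ['silver', 'cheese'] (min_width=13, slack=1)
Line 6: ['understand'] (min_width=10, slack=4)
Line 7: ['banana', 'corn'] (min_width=11, slack=3)
Line 8: ['orange', 'silver'] (min_width=13, slack=1)
Line 9: ['keyboard', 'ant'] (min_width=12, slack=2)

Answer: |grass      how|
|universe      |
|system    salt|
|elephant night|
|silver  cheese|
|understand    |
|banana    corn|
|orange  silver|
|keyboard ant  |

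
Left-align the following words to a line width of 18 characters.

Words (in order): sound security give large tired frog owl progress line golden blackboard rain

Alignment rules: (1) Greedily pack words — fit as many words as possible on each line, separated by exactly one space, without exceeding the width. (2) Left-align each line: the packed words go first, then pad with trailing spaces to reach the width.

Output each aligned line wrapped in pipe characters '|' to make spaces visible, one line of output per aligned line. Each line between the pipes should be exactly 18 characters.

Answer: |sound security    |
|give large tired  |
|frog owl progress |
|line golden       |
|blackboard rain   |

Derivation:
Line 1: ['sound', 'security'] (min_width=14, slack=4)
Line 2: ['give', 'large', 'tired'] (min_width=16, slack=2)
Line 3: ['frog', 'owl', 'progress'] (min_width=17, slack=1)
Line 4: ['line', 'golden'] (min_width=11, slack=7)
Line 5: ['blackboard', 'rain'] (min_width=15, slack=3)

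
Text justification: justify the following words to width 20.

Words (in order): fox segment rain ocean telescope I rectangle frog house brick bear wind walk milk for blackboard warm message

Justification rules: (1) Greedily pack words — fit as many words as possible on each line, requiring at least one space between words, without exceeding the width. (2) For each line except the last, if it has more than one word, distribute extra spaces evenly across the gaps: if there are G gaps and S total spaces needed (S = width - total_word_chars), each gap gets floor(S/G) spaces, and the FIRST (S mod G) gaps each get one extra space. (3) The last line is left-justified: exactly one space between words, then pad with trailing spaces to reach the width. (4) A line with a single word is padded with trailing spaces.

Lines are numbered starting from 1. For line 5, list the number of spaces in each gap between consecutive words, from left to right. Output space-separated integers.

Line 1: ['fox', 'segment', 'rain'] (min_width=16, slack=4)
Line 2: ['ocean', 'telescope', 'I'] (min_width=17, slack=3)
Line 3: ['rectangle', 'frog', 'house'] (min_width=20, slack=0)
Line 4: ['brick', 'bear', 'wind', 'walk'] (min_width=20, slack=0)
Line 5: ['milk', 'for', 'blackboard'] (min_width=19, slack=1)
Line 6: ['warm', 'message'] (min_width=12, slack=8)

Answer: 2 1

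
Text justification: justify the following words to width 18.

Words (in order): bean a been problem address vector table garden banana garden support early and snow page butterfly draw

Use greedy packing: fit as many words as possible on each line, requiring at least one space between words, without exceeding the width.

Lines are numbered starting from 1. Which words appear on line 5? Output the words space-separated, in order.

Answer: garden support

Derivation:
Line 1: ['bean', 'a', 'been'] (min_width=11, slack=7)
Line 2: ['problem', 'address'] (min_width=15, slack=3)
Line 3: ['vector', 'table'] (min_width=12, slack=6)
Line 4: ['garden', 'banana'] (min_width=13, slack=5)
Line 5: ['garden', 'support'] (min_width=14, slack=4)
Line 6: ['early', 'and', 'snow'] (min_width=14, slack=4)
Line 7: ['page', 'butterfly'] (min_width=14, slack=4)
Line 8: ['draw'] (min_width=4, slack=14)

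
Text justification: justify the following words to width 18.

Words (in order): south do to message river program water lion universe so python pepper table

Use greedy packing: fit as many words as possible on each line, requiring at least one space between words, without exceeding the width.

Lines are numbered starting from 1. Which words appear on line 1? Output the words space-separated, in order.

Line 1: ['south', 'do', 'to'] (min_width=11, slack=7)
Line 2: ['message', 'river'] (min_width=13, slack=5)
Line 3: ['program', 'water', 'lion'] (min_width=18, slack=0)
Line 4: ['universe', 'so', 'python'] (min_width=18, slack=0)
Line 5: ['pepper', 'table'] (min_width=12, slack=6)

Answer: south do to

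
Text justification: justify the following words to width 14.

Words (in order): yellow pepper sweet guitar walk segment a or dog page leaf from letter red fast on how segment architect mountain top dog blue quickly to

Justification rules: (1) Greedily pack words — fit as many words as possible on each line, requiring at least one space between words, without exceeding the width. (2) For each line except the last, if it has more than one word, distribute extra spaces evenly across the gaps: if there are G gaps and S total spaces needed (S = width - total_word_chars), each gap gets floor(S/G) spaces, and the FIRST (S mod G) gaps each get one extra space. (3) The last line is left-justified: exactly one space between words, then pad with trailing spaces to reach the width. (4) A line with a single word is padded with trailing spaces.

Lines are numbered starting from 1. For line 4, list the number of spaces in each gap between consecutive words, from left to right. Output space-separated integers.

Line 1: ['yellow', 'pepper'] (min_width=13, slack=1)
Line 2: ['sweet', 'guitar'] (min_width=12, slack=2)
Line 3: ['walk', 'segment', 'a'] (min_width=14, slack=0)
Line 4: ['or', 'dog', 'page'] (min_width=11, slack=3)
Line 5: ['leaf', 'from'] (min_width=9, slack=5)
Line 6: ['letter', 'red'] (min_width=10, slack=4)
Line 7: ['fast', 'on', 'how'] (min_width=11, slack=3)
Line 8: ['segment'] (min_width=7, slack=7)
Line 9: ['architect'] (min_width=9, slack=5)
Line 10: ['mountain', 'top'] (min_width=12, slack=2)
Line 11: ['dog', 'blue'] (min_width=8, slack=6)
Line 12: ['quickly', 'to'] (min_width=10, slack=4)

Answer: 3 2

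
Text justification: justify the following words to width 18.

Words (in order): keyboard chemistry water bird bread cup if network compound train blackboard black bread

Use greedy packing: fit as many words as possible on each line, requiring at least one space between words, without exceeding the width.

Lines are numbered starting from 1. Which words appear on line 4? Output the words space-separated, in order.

Answer: compound train

Derivation:
Line 1: ['keyboard', 'chemistry'] (min_width=18, slack=0)
Line 2: ['water', 'bird', 'bread'] (min_width=16, slack=2)
Line 3: ['cup', 'if', 'network'] (min_width=14, slack=4)
Line 4: ['compound', 'train'] (min_width=14, slack=4)
Line 5: ['blackboard', 'black'] (min_width=16, slack=2)
Line 6: ['bread'] (min_width=5, slack=13)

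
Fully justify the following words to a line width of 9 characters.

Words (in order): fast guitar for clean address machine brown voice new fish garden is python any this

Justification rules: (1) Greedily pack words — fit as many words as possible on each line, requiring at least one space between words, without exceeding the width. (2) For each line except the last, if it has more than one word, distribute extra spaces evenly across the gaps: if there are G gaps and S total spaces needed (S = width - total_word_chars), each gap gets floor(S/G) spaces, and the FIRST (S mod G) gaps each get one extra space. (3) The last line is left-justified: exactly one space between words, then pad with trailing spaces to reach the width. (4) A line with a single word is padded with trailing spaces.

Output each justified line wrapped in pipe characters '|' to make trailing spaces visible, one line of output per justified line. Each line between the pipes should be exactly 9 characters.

Answer: |fast     |
|guitar   |
|for clean|
|address  |
|machine  |
|brown    |
|voice new|
|fish     |
|garden is|
|python   |
|any this |

Derivation:
Line 1: ['fast'] (min_width=4, slack=5)
Line 2: ['guitar'] (min_width=6, slack=3)
Line 3: ['for', 'clean'] (min_width=9, slack=0)
Line 4: ['address'] (min_width=7, slack=2)
Line 5: ['machine'] (min_width=7, slack=2)
Line 6: ['brown'] (min_width=5, slack=4)
Line 7: ['voice', 'new'] (min_width=9, slack=0)
Line 8: ['fish'] (min_width=4, slack=5)
Line 9: ['garden', 'is'] (min_width=9, slack=0)
Line 10: ['python'] (min_width=6, slack=3)
Line 11: ['any', 'this'] (min_width=8, slack=1)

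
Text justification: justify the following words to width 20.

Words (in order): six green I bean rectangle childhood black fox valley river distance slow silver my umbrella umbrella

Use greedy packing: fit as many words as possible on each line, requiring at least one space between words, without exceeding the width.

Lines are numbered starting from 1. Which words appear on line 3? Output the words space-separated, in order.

Answer: black fox valley

Derivation:
Line 1: ['six', 'green', 'I', 'bean'] (min_width=16, slack=4)
Line 2: ['rectangle', 'childhood'] (min_width=19, slack=1)
Line 3: ['black', 'fox', 'valley'] (min_width=16, slack=4)
Line 4: ['river', 'distance', 'slow'] (min_width=19, slack=1)
Line 5: ['silver', 'my', 'umbrella'] (min_width=18, slack=2)
Line 6: ['umbrella'] (min_width=8, slack=12)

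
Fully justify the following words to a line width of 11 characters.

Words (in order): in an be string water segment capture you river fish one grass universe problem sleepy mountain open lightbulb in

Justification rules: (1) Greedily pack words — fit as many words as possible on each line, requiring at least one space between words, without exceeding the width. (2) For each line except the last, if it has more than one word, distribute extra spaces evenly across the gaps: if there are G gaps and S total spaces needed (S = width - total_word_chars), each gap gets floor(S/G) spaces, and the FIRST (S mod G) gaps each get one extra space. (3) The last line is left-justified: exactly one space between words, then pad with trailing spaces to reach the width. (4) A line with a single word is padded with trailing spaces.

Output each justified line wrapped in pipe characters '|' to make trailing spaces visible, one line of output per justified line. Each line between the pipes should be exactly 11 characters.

Answer: |in   an  be|
|string     |
|water      |
|segment    |
|capture you|
|river  fish|
|one   grass|
|universe   |
|problem    |
|sleepy     |
|mountain   |
|open       |
|lightbulb  |
|in         |

Derivation:
Line 1: ['in', 'an', 'be'] (min_width=8, slack=3)
Line 2: ['string'] (min_width=6, slack=5)
Line 3: ['water'] (min_width=5, slack=6)
Line 4: ['segment'] (min_width=7, slack=4)
Line 5: ['capture', 'you'] (min_width=11, slack=0)
Line 6: ['river', 'fish'] (min_width=10, slack=1)
Line 7: ['one', 'grass'] (min_width=9, slack=2)
Line 8: ['universe'] (min_width=8, slack=3)
Line 9: ['problem'] (min_width=7, slack=4)
Line 10: ['sleepy'] (min_width=6, slack=5)
Line 11: ['mountain'] (min_width=8, slack=3)
Line 12: ['open'] (min_width=4, slack=7)
Line 13: ['lightbulb'] (min_width=9, slack=2)
Line 14: ['in'] (min_width=2, slack=9)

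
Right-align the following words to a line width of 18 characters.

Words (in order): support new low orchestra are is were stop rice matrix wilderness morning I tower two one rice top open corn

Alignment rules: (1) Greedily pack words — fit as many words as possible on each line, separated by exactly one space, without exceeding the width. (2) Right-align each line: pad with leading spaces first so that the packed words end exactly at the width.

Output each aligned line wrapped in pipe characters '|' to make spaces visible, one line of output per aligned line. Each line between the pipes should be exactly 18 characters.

Line 1: ['support', 'new', 'low'] (min_width=15, slack=3)
Line 2: ['orchestra', 'are', 'is'] (min_width=16, slack=2)
Line 3: ['were', 'stop', 'rice'] (min_width=14, slack=4)
Line 4: ['matrix', 'wilderness'] (min_width=17, slack=1)
Line 5: ['morning', 'I', 'tower'] (min_width=15, slack=3)
Line 6: ['two', 'one', 'rice', 'top'] (min_width=16, slack=2)
Line 7: ['open', 'corn'] (min_width=9, slack=9)

Answer: |   support new low|
|  orchestra are is|
|    were stop rice|
| matrix wilderness|
|   morning I tower|
|  two one rice top|
|         open corn|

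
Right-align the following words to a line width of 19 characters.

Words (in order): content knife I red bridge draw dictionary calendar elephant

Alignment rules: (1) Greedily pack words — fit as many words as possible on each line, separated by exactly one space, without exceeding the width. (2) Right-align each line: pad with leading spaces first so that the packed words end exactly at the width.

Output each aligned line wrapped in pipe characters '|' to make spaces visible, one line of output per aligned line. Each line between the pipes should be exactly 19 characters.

Answer: |content knife I red|
|        bridge draw|
|dictionary calendar|
|           elephant|

Derivation:
Line 1: ['content', 'knife', 'I', 'red'] (min_width=19, slack=0)
Line 2: ['bridge', 'draw'] (min_width=11, slack=8)
Line 3: ['dictionary', 'calendar'] (min_width=19, slack=0)
Line 4: ['elephant'] (min_width=8, slack=11)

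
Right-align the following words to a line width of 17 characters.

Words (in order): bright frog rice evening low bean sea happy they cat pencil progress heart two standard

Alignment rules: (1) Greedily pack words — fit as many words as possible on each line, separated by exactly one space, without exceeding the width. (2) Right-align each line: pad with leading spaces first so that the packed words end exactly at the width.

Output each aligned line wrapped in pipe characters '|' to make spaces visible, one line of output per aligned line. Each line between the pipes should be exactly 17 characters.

Answer: | bright frog rice|
| evening low bean|
|   sea happy they|
|       cat pencil|
|   progress heart|
|     two standard|

Derivation:
Line 1: ['bright', 'frog', 'rice'] (min_width=16, slack=1)
Line 2: ['evening', 'low', 'bean'] (min_width=16, slack=1)
Line 3: ['sea', 'happy', 'they'] (min_width=14, slack=3)
Line 4: ['cat', 'pencil'] (min_width=10, slack=7)
Line 5: ['progress', 'heart'] (min_width=14, slack=3)
Line 6: ['two', 'standard'] (min_width=12, slack=5)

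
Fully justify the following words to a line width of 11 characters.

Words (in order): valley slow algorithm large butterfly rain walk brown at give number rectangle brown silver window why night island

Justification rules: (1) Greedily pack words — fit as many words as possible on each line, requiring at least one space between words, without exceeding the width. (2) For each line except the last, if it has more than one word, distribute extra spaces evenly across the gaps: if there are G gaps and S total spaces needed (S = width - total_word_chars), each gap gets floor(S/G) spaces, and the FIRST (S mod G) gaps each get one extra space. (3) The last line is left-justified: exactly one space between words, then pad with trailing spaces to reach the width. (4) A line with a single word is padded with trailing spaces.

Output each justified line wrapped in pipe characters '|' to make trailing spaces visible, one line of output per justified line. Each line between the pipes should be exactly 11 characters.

Answer: |valley slow|
|algorithm  |
|large      |
|butterfly  |
|rain   walk|
|brown    at|
|give number|
|rectangle  |
|brown      |
|silver     |
|window  why|
|night      |
|island     |

Derivation:
Line 1: ['valley', 'slow'] (min_width=11, slack=0)
Line 2: ['algorithm'] (min_width=9, slack=2)
Line 3: ['large'] (min_width=5, slack=6)
Line 4: ['butterfly'] (min_width=9, slack=2)
Line 5: ['rain', 'walk'] (min_width=9, slack=2)
Line 6: ['brown', 'at'] (min_width=8, slack=3)
Line 7: ['give', 'number'] (min_width=11, slack=0)
Line 8: ['rectangle'] (min_width=9, slack=2)
Line 9: ['brown'] (min_width=5, slack=6)
Line 10: ['silver'] (min_width=6, slack=5)
Line 11: ['window', 'why'] (min_width=10, slack=1)
Line 12: ['night'] (min_width=5, slack=6)
Line 13: ['island'] (min_width=6, slack=5)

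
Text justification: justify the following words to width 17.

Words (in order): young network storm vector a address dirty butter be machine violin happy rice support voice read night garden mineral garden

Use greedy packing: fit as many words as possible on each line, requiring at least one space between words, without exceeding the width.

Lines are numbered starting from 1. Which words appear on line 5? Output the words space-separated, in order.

Answer: violin happy rice

Derivation:
Line 1: ['young', 'network'] (min_width=13, slack=4)
Line 2: ['storm', 'vector', 'a'] (min_width=14, slack=3)
Line 3: ['address', 'dirty'] (min_width=13, slack=4)
Line 4: ['butter', 'be', 'machine'] (min_width=17, slack=0)
Line 5: ['violin', 'happy', 'rice'] (min_width=17, slack=0)
Line 6: ['support', 'voice'] (min_width=13, slack=4)
Line 7: ['read', 'night', 'garden'] (min_width=17, slack=0)
Line 8: ['mineral', 'garden'] (min_width=14, slack=3)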